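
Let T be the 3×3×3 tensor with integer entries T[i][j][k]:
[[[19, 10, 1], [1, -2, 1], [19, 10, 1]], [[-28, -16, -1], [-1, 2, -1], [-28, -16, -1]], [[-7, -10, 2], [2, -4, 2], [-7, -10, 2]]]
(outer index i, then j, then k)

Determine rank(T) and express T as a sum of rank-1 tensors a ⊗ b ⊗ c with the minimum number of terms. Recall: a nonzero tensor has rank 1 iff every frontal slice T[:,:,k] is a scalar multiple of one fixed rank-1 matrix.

Lower bound: the mode-3 unfolding of T (rows indexed by k, columns by (i,j) = (0,0), (0,1), (0,2), (1,0), (1,1), (1,2), (2,0), (2,1), (2,2)) is [[19, 1, 19, -28, -1, -28, -7, 2, -7], [10, -2, 10, -16, 2, -16, -10, -4, -10], [1, 1, 1, -1, -1, -1, 2, 2, 2]].
There the 2×2 minor on rows k ∈ {0, 1}, columns (i,j) ∈ {(0,0), (0,1)} is det [[19, 1], [10, -2]] = -48 ≠ 0, so this unfolding has rank ≥ 2; CP rank is at least every unfolding rank, so rank(T) ≥ 2. (This is only a lower bound: in general the CP rank may exceed every unfolding rank, so we still need to exhibit 2 rank-1 terms summing to T.)
Upper bound — finding two terms. Write S_k = T[:,:,k] for the frontal slices: S₀ = [[19, 1, 19], [-28, -1, -28], [-7, 2, -7]], S₁ = [[10, -2, 10], [-16, 2, -16], [-10, -4, -10]], S₂ = [[1, 1, 1], [-1, -1, -1], [2, 2, 2]].
If T = a₁ ⊗ b₁ ⊗ c₁ + a₂ ⊗ b₂ ⊗ c₂ then each S_k = c₁[k]·a₁b₁ᵀ + c₂[k]·a₂b₂ᵀ. S₀ and S₁ are linearly independent, so a₁b₁ᵀ and a₂b₂ᵀ must span the same plane of matrices: they are the rank-1 matrices of the form x·S₀ + y·S₁.
The 2×2 minor of x·S₀ + y·S₁ on rows {0,1}, columns {0,1} is 9·x² − 12·xy − 12·y² = 3·(x − 2·y)(3·x + 2·y), vanishing at (x:y) = (2:1) and (2:-3).
M₁ = 2·S₀ + S₁ = [[48, 0, 48], [-72, 0, -72], [-24, 0, -24]] = 24·[2, -3, -1][1, 0, 1]ᵀ and M₂ = 2·S₀ − 3·S₁ = [[8, 8, 8], [-8, -8, -8], [16, 16, 16]] = 8·[1, -1, 2][1, 1, 1]ᵀ, so take a₁ = [2, -3, -1], b₁ = [1, 0, 1], a₂ = [1, -1, 2], b₂ = [1, 1, 1].
Each slice is an integer combination of E₁ = a₁b₁ᵀ and E₂ = a₂b₂ᵀ: S₀ = 9·E₁ + E₂, S₁ = 6·E₁ − 2·E₂, S₂ = E₂; reading off coefficients, c₁ = [9, 6, 0] and c₂ = [1, -2, 1].
Hence T = [2, -3, -1] ⊗ [1, 0, 1] ⊗ [9, 6, 0] + [1, -1, 2] ⊗ [1, 1, 1] ⊗ [1, -2, 1], so rank(T) ≤ 2.
These bounds meet, so rank(T) = 2.

rank(T) = 2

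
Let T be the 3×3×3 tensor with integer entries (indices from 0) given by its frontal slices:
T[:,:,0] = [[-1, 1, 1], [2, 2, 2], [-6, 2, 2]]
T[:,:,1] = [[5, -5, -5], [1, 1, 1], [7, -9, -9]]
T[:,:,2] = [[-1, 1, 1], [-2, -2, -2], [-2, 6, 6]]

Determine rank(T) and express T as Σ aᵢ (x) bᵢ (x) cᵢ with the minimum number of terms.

Lower bound: in the mode-1 unfolding of T (rows indexed by i, columns by (j,k)) the 3×3 minor on rows i ∈ {0, 1, 2}, columns (j,k) ∈ {(0,0), (0,1), (0,2)} is det [[-1, 5, -1], [2, 1, -2], [-6, 7, -2]] = 48 ≠ 0, so that unfolding has rank ≥ 3 and hence rank(T) ≥ 3 (CP rank is at least every unfolding rank, though it can be larger).
Upper bound: T is a sum of 3 rank-1 terms, T = (0, 1, -1) (x) (1, 1, 1) (x) (2, 1, -2) + (1, 0, 0) (x) (1, -1, -1) (x) (1, 1, 1) + (1, 0, 2) (x) (1, -1, -1) (x) (-2, 4, -2) (one valid choice — decompositions are not unique — normalised so each a, b is primitive with positive first nonzero entry; check it by expanding all entries), so rank(T) ≤ 3.
These bounds meet, so rank(T) = 3.

rank(T) = 3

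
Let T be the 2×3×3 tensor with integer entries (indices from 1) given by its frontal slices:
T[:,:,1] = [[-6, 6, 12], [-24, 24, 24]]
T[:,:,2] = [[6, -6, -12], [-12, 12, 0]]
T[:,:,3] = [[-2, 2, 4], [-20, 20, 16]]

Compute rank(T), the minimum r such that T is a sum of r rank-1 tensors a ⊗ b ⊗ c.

2

Lower bound: in the mode-1 unfolding of T (rows indexed by i, columns by (j,k)) the 2×2 minor on rows i ∈ {1, 2}, columns (j,k) ∈ {(1,1), (1,2)} is det [[-6, 6], [-24, -12]] = 216 ≠ 0, so that unfolding has rank ≥ 2 and hence rank(T) ≥ 2 (CP rank is at least every unfolding rank, though it can be larger).
Upper bound: with S_k = T[:,:,k], the two rank-1 terms a₁b₁ᵀ, a₂b₂ᵀ are the rank-1 members of the pencil x·S₁ + y·S₂.
The 2×2 minor of x·S₁ + y·S₂ on rows {1,2}, columns {1,3} is 144·x² − 144·y² = 144·(x − y)(x + y), vanishing at (x:y) = (1:1) and (1:-1).
M₁ = S₁ + S₂ = [[0, 0, 0], [-36, 36, 24]] = (-12)·[0, 1][3, -3, -2]ᵀ and M₂ = S₁ − S₂ = [[-12, 12, 24], [-12, 12, 24]] = (-12)·[1, 1][1, -1, -2]ᵀ, so take a₁ = [0, 1], b₁ = [3, -3, -2], a₂ = [1, 1], b₂ = [1, -1, -2].
Each slice is an integer combination of E₁ = a₁b₁ᵀ and E₂ = a₂b₂ᵀ: S₁ = −6·E₁ − 6·E₂, S₂ = −6·E₁ + 6·E₂, S₃ = −6·E₁ − 2·E₂; reading off coefficients, c₁ = [-6, -6, -6] and c₂ = [-6, 6, -2].
Hence T = [0, 1] ⊗ [3, -3, -2] ⊗ [-6, -6, -6] + [1, 1] ⊗ [1, -1, -2] ⊗ [-6, 6, -2], so rank(T) ≤ 2.
These bounds meet, so rank(T) = 2.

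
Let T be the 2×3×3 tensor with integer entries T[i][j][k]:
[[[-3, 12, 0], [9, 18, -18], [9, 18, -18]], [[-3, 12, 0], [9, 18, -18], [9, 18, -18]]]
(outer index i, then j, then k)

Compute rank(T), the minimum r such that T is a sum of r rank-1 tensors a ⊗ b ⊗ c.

Lower bound: the mode-2 unfolding of T (rows indexed by j, columns by (i,k) = (0,0), (0,1), (0,2), (1,0), (1,1), (1,2)) is [[-3, 12, 0, -3, 12, 0], [9, 18, -18, 9, 18, -18], [9, 18, -18, 9, 18, -18]].
There the 2×2 minor on rows j ∈ {0, 1}, columns (i,k) ∈ {(0,0), (0,1)} is det [[-3, 12], [9, 18]] = -162 ≠ 0, so this unfolding has rank ≥ 2; CP rank is at least every unfolding rank, so rank(T) ≥ 2. (Unfolding ranks only ever bound the CP rank from below — rank(T) can be strictly larger than all of them — so the matching upper bound has to come from an explicit 2-term decomposition.)
Upper bound — finding two terms. Every mode-1 slice of T is a multiple of one matrix: T[i,:,:] = a[i]·M with a = (1, 1) and M = [[-3, 12, 0], [9, 18, -18], [9, 18, -18]] (rows indexed by j, columns by k). So it suffices to write M as a sum of two rank-1 matrices.
The rows of M satisfy (row 1) = (row 2), so splitting by rows, M = (1, 0, 0)(-3, 12, 0)ᵀ + (0, 1, 1)(9, 18, -18)ᵀ.
Hence T = (1, 1) ⊗ (1, 0, 0) ⊗ (-3, 12, 0) + (1, 1) ⊗ (0, 1, 1) ⊗ (9, 18, -18), so rank(T) ≤ 2.
These bounds meet, so rank(T) = 2.
Check entry T[1,0,2] = 0: (1)·(1)·(0) + (1)·(0)·(-18) = 0.

2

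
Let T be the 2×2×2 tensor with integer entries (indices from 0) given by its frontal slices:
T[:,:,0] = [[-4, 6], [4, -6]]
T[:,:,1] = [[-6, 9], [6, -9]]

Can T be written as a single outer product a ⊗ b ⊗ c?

Yes

The mode-1 fibre T[:,0,0] = [-4, 4] gives a = [1, -1] (primitive direction); the mode-2 fibre T[0,:,0] = [-4, 6] gives b = [2, -3]; then c[k] = T[0,0,k] / (a[0]·b[0]) = [-4, -6] / 2 = [-2, -3].
Expanding [1, -1] ⊗ [2, -3] ⊗ [-2, -3] reproduces all 8 entries of T, so T = [1, -1] ⊗ [2, -3] ⊗ [-2, -3] and rank(T) ≤ 1.
Equivalently every frontal slice T[:,:,k] is c[k] times the rank-1 matrix [1, -1] ⊗ [2, -3]. So T has rank 1 (it is nonzero).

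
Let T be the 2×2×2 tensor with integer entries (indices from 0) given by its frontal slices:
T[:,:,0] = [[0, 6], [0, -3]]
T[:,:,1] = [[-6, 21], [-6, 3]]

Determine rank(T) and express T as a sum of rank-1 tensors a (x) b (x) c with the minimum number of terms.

rank(T) = 2

Lower bound: the mode-3 unfolding of T (rows indexed by k, columns by (i,j) = (0,0), (0,1), (1,0), (1,1)) is [[0, 6, 0, -3], [-6, 21, -6, 3]].
There the 2×2 minor on rows k ∈ {0, 1}, columns (i,j) ∈ {(0,0), (0,1)} is det [[0, 6], [-6, 21]] = 36 ≠ 0, so this unfolding has rank ≥ 2; CP rank is at least every unfolding rank, so rank(T) ≥ 2. (Flattening ranks never certify an upper bound on CP rank; for that we must actually write T with 2 rank-1 terms.)
Upper bound — finding two terms. Write S_k = T[:,:,k] for the frontal slices: S₀ = [[0, 6], [0, -3]], S₁ = [[-6, 21], [-6, 3]].
If T = a₁ (x) b₁ (x) c₁ + a₂ (x) b₂ (x) c₂ then each S_k = c₁[k]·a₁b₁ᵀ + c₂[k]·a₂b₂ᵀ. S₀ and S₁ are linearly independent, so a₁b₁ᵀ and a₂b₂ᵀ must span the same plane of matrices: they are the rank-1 matrices of the form x·S₀ + y·S₁.
det(x·S₀ + y·S₁) is 54·xy + 108·y² = 54·(x + 2·y)(y), vanishing at (x:y) = (2:-1) and (1:0).
M₁ = 2·S₀ − S₁ = [[6, -9], [6, -9]] = 3·(1, 1)(2, -3)ᵀ and M₂ = S₀ = [[0, 6], [0, -3]] = 3·(2, -1)(0, 1)ᵀ, so take a₁ = (1, 1), b₁ = (2, -3), a₂ = (2, -1), b₂ = (0, 1).
Each slice is an integer combination of E₁ = a₁b₁ᵀ and E₂ = a₂b₂ᵀ: S₀ = 3·E₂, S₁ = −3·E₁ + 6·E₂; reading off coefficients, c₁ = (0, -3) and c₂ = (3, 6).
Hence T = (1, 1) (x) (2, -3) (x) (0, -3) + (2, -1) (x) (0, 1) (x) (3, 6), so rank(T) ≤ 2.
These bounds meet, so rank(T) = 2.
Check entry T[1,1,0] = -3: (1)·(-3)·(0) + (-1)·(1)·(3) = -3.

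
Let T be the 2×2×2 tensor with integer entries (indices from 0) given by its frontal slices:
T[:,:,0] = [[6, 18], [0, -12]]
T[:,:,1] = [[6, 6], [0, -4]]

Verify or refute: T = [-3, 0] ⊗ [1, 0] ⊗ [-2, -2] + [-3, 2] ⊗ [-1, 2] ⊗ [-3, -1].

No

Reconstruct entry (0,0,0) from the claimed factors: Σₗ aₗ[0]bₗ[0]cₗ[0] = (-3)·(1)·(-2) + (-3)·(-1)·(-3) = -3, but T[0,0,0] = 6. The claim is false.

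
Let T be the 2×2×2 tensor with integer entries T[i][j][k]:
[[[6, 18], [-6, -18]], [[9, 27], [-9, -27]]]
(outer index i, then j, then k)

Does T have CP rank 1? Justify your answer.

If T = a ⊗ b ⊗ c then every fibre of T is a multiple of the corresponding factor, so read the factors off the fibres through the nonzero entry T[0,0,0] = 6.
The mode-1 fibre T[:,0,0] = [6, 9] gives a = [2, 3] (primitive direction); the mode-2 fibre T[0,:,0] = [6, -6] gives b = [1, -1]; then c[k] = T[0,0,k] / (a[0]·b[0]) = [6, 18] / 2 = [3, 9].
Expanding [2, 3] ⊗ [1, -1] ⊗ [3, 9] reproduces all 8 entries of T, so T = [2, 3] ⊗ [1, -1] ⊗ [3, 9] and rank(T) ≤ 1.
Equivalently every frontal slice T[:,:,k] is c[k] times the rank-1 matrix [2, 3] ⊗ [1, -1]. So T has rank 1 (it is nonzero).

Yes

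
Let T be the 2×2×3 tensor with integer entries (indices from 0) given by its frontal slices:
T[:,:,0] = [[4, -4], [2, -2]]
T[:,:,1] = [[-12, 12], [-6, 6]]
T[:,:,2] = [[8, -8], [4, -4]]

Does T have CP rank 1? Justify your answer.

Yes

If T = a ⊗ b ⊗ c then every fibre of T is a multiple of the corresponding factor, so read the factors off the fibres through the nonzero entry T[0,0,0] = 4.
The mode-1 fibre T[:,0,0] = [4, 2] gives a = [2, 1] (primitive direction); the mode-2 fibre T[0,:,0] = [4, -4] gives b = [1, -1]; then c[k] = T[0,0,k] / (a[0]·b[0]) = [4, -12, 8] / 2 = [2, -6, 4].
Expanding [2, 1] ⊗ [1, -1] ⊗ [2, -6, 4] reproduces all 12 entries of T, so T = [2, 1] ⊗ [1, -1] ⊗ [2, -6, 4] and rank(T) ≤ 1.
Equivalently every frontal slice T[:,:,k] is c[k] times the rank-1 matrix [2, 1] ⊗ [1, -1]. So T has rank 1 (it is nonzero).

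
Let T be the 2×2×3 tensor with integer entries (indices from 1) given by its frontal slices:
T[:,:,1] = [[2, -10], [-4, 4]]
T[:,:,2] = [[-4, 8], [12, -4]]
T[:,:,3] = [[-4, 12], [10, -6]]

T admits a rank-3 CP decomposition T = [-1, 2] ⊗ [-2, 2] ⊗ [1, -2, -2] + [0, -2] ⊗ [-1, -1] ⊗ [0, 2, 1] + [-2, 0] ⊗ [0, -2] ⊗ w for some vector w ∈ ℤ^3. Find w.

Subtract the known terms from T to get the rank-1 residual R = [-2, 0] ⊗ [0, -2] ⊗ w, so R[i,j,k] = a[i]·b[j]·w[k]. Pick indices with nonzero a[1]·b[2] = (-2)·(-2) = 4. Only the fibre through (1,2,·) is needed: R[1,2,:] = T[1,2,:] − Σₗ aₗ[1]bₗ[2]cₗ = [-10, 8, 12] − (-1)·(2)·[1, -2, -2] − (0)·(-1)·[0, 2, 1] = [-8, 4, 8]. Then w[k] = R[1,2,k] / 4 for each k, giving w = [-8, 4, 8] / 4 = [-2, 1, 2].

w = [-2, 1, 2]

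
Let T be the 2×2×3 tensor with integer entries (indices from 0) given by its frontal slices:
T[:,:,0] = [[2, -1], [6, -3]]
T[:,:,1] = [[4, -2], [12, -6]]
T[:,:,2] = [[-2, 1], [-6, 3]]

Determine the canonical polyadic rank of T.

1

Lower bound: T ≠ 0 (e.g. T[0,0,0] = 2), so rank(T) ≥ 1.
Upper bound: if T = a ⊗ b ⊗ c then every fibre of T is a multiple of the corresponding factor, so read the factors off the fibres through the nonzero entry T[0,0,0] = 2.
The mode-1 fibre T[:,0,0] = [2, 6] gives a = [1, 3] (primitive direction); the mode-2 fibre T[0,:,0] = [2, -1] gives b = [2, -1]; then c[k] = T[0,0,k] / (a[0]·b[0]) = [2, 4, -2] / 2 = [1, 2, -1].
Expanding [1, 3] ⊗ [2, -1] ⊗ [1, 2, -1] reproduces all 12 entries of T, so T = [1, 3] ⊗ [2, -1] ⊗ [1, 2, -1] and rank(T) ≤ 1.
These bounds meet, so rank(T) = 1.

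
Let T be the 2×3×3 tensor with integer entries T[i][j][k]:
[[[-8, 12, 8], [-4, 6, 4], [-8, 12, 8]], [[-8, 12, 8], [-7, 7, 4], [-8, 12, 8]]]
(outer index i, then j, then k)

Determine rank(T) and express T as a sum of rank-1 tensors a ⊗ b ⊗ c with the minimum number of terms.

rank(T) = 2

Lower bound: the mode-1 unfolding of T (rows indexed by i, columns by (j,k) = (0,0), (0,1), (0,2), (1,0), (1,1), (1,2), (2,0), (2,1), (2,2)) is [[-8, 12, 8, -4, 6, 4, -8, 12, 8], [-8, 12, 8, -7, 7, 4, -8, 12, 8]].
There the 2×2 minor on rows i ∈ {0, 1}, columns (j,k) ∈ {(0,0), (1,0)} is det [[-8, -4], [-8, -7]] = 24 ≠ 0, so this unfolding has rank ≥ 2; CP rank is at least every unfolding rank, so rank(T) ≥ 2. (Flattening ranks never certify an upper bound on CP rank; for that we must actually write T with 2 rank-1 terms.)
Upper bound — finding two terms. Write S_k = T[:,:,k] for the frontal slices: S₀ = [[-8, -4, -8], [-8, -7, -8]], S₁ = [[12, 6, 12], [12, 7, 12]], S₂ = [[8, 4, 8], [8, 4, 8]].
If T = a₁ ⊗ b₁ ⊗ c₁ + a₂ ⊗ b₂ ⊗ c₂ then each S_k = c₁[k]·a₁b₁ᵀ + c₂[k]·a₂b₂ᵀ. S₀ and S₁ are linearly independent, so a₁b₁ᵀ and a₂b₂ᵀ must span the same plane of matrices: they are the rank-1 matrices of the form x·S₀ + y·S₁.
The 2×2 minor of x·S₀ + y·S₁ on rows {0,1}, columns {0,1} is 24·x² − 44·xy + 12·y² = 4·(2·x − 3·y)(3·x − y), vanishing at (x:y) = (3:2) and (1:3).
M₁ = 3·S₀ + 2·S₁ = [[0, 0, 0], [0, -7, 0]] = (-7)·[0, 1][0, 1, 0]ᵀ and M₂ = S₀ + 3·S₁ = [[28, 14, 28], [28, 14, 28]] = 14·[1, 1][2, 1, 2]ᵀ, so take a₁ = [0, 1], b₁ = [0, 1, 0], a₂ = [1, 1], b₂ = [2, 1, 2].
Each slice is an integer combination of E₁ = a₁b₁ᵀ and E₂ = a₂b₂ᵀ: S₀ = −3·E₁ − 4·E₂, S₁ = E₁ + 6·E₂, S₂ = 4·E₂; reading off coefficients, c₁ = [-3, 1, 0] and c₂ = [-4, 6, 4].
Hence T = [0, 1] ⊗ [0, 1, 0] ⊗ [-3, 1, 0] + [1, 1] ⊗ [2, 1, 2] ⊗ [-4, 6, 4], so rank(T) ≤ 2.
These bounds meet, so rank(T) = 2.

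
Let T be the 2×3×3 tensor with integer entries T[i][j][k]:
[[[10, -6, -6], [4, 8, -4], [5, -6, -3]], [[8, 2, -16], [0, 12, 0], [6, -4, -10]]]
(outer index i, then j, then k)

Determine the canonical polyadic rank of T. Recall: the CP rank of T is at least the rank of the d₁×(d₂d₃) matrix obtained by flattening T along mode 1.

Lower bound: the mode-2 unfolding of T (rows indexed by j, columns by (i,k) = (0,0), (0,1), (0,2), (1,0), (1,1), (1,2)) is [[10, -6, -6, 8, 2, -16], [4, 8, -4, 0, 12, 0], [5, -6, -3, 6, -4, -10]].
There the 3×3 minor on rows j ∈ {0, 1, 2}, columns (i,k) ∈ {(0,0), (0,1), (0,2)} is det [[10, -6, -6], [4, 8, -4], [5, -6, -3]] = -48 ≠ 0, so this unfolding has rank ≥ 3; CP rank is at least every unfolding rank, so rank(T) ≥ 3. (This is only a lower bound: in general the CP rank may exceed every unfolding rank, so we still need to exhibit 3 rank-1 terms summing to T.)
Upper bound: T is a sum of 3 rank-1 terms, T = [1, -2] ⊗ [2, 0, 1] ⊗ [1, -2, 1] + [1, 1] ⊗ [1, 2, 0] ⊗ [4, 2, -4] + [1, 2] ⊗ [1, -1, 1] ⊗ [4, -4, -4] (written with every a and b primitive with positive leading entry and the scale carried by c; CP decompositions are not unique, and this one is verified by expanding entrywise), so rank(T) ≤ 3.
These bounds meet, so rank(T) = 3.
Check entry T[0,0,2] = -6: (1)·(2)·(1) + (1)·(1)·(-4) + (1)·(1)·(-4) = -6.

3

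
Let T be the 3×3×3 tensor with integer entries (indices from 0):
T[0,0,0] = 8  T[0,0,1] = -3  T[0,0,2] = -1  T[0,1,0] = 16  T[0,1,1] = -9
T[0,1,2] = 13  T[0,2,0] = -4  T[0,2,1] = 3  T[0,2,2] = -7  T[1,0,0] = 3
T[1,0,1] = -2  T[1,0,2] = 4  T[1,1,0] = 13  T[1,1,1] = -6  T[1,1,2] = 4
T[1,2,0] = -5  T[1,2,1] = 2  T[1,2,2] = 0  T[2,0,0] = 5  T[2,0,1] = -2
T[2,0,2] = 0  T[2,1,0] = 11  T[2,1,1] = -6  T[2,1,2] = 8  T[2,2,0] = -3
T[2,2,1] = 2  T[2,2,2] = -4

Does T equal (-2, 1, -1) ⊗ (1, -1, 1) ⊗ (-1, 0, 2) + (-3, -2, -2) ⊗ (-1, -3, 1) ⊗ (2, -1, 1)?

Yes

Reconstruct entrywise from the claimed factors. For example, T[2,2,0] = -3 and Σₗ aₗ[2]bₗ[2]cₗ[0] = (-1)·(1)·(-1) + (-2)·(1)·(2) = -3; checking all 27 entries, every one matches. The claim holds.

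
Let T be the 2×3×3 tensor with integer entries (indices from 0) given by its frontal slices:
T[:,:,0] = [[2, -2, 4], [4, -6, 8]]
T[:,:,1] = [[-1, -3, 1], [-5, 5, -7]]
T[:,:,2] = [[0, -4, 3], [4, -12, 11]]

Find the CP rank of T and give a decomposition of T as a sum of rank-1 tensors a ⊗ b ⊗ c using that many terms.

rank(T) = 3

Lower bound: in the mode-2 unfolding of T (rows indexed by j, columns by (i,k)) the 3×3 minor on rows j ∈ {0, 1, 2}, columns (i,k) ∈ {(0,0), (0,1), (1,0)} is det [[2, -1, 4], [-2, -3, -6], [4, 1, 8]] = 12 ≠ 0, so that unfolding has rank ≥ 3 and hence rank(T) ≥ 3 (CP rank is at least every unfolding rank, though it can be larger).
Upper bound: T is a sum of 3 rank-1 terms, T = [0, 1] ⊗ [1, -2, 2] ⊗ [2, -4, 4] + [1, 1] ⊗ [1, -1, 2] ⊗ [2, 1, 2] + [1, 1] ⊗ [2, 2, 1] ⊗ [0, -1, -1] (written with every a and b primitive with positive leading entry and the scale carried by c; CP decompositions are not unique, and this one is verified by expanding entrywise), so rank(T) ≤ 3.
These bounds meet, so rank(T) = 3.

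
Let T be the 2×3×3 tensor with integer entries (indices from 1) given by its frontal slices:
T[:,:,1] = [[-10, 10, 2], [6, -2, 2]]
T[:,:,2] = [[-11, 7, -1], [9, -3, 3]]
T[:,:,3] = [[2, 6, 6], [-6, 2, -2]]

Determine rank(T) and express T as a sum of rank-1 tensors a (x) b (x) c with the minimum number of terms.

Lower bound: the mode-1 unfolding of T (rows indexed by i, columns by (j,k) = (1,1), (1,2), (1,3), (2,1), (2,2), (2,3), (3,1), (3,2), (3,3)) is [[-10, -11, 2, 10, 7, 6, 2, -1, 6], [6, 9, -6, -2, -3, 2, 2, 3, -2]].
There the 2×2 minor on rows i ∈ {1, 2}, columns (j,k) ∈ {(1,1), (1,2)} is det [[-10, -11], [6, 9]] = -24 ≠ 0, so this unfolding has rank ≥ 2; CP rank is at least every unfolding rank, so rank(T) ≥ 2. (Flattening ranks never certify an upper bound on CP rank; for that we must actually write T with 2 rank-1 terms.)
Upper bound — finding two terms. Write S_k = T[:,:,k] for the frontal slices: S₁ = [[-10, 10, 2], [6, -2, 2]], S₂ = [[-11, 7, -1], [9, -3, 3]], S₃ = [[2, 6, 6], [-6, 2, -2]].
If T = a₁ (x) b₁ (x) c₁ + a₂ (x) b₂ (x) c₂ then each S_k = c₁[k]·a₁b₁ᵀ + c₂[k]·a₂b₂ᵀ. S₁ and S₂ are linearly independent, so a₁b₁ᵀ and a₂b₂ᵀ must span the same plane of matrices: they are the rank-1 matrices of the form x·S₁ + y·S₂.
The 2×2 minor of x·S₁ + y·S₂ on rows {1,2}, columns {1,2} is −40·x² − 80·xy − 30·y² = (-10)·(2·x + 3·y)(2·x + y), vanishing at (x:y) = (3:-2) and (1:-2).
M₁ = 3·S₁ − 2·S₂ = [[-8, 16, 8], [0, 0, 0]] = (-8)·(1, 0)(1, -2, -1)ᵀ and M₂ = S₁ − 2·S₂ = [[12, -4, 4], [-12, 4, -4]] = 4·(1, -1)(3, -1, 1)ᵀ, so take a₁ = (1, 0), b₁ = (1, -2, -1), a₂ = (1, -1), b₂ = (3, -1, 1).
Each slice is an integer combination of E₁ = a₁b₁ᵀ and E₂ = a₂b₂ᵀ: S₁ = −4·E₁ − 2·E₂, S₂ = −2·E₁ − 3·E₂, S₃ = −4·E₁ + 2·E₂; reading off coefficients, c₁ = (-4, -2, -4) and c₂ = (-2, -3, 2).
Hence T = (1, 0) (x) (1, -2, -1) (x) (-4, -2, -4) + (1, -1) (x) (3, -1, 1) (x) (-2, -3, 2), so rank(T) ≤ 2.
These bounds meet, so rank(T) = 2.

rank(T) = 2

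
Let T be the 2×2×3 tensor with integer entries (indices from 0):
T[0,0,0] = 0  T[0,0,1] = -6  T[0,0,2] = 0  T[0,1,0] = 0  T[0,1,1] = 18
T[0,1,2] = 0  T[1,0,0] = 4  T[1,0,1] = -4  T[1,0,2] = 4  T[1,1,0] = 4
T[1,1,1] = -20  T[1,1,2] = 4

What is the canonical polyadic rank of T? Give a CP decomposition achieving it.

Lower bound: in the mode-1 unfolding of T (rows indexed by i, columns by (j,k)) the 2×2 minor on rows i ∈ {0, 1}, columns (j,k) ∈ {(0,0), (0,1)} is det [[0, -6], [4, -4]] = 24 ≠ 0, so that unfolding has rank ≥ 2 and hence rank(T) ≥ 2 (CP rank is at least every unfolding rank, though it can be larger).
Upper bound: with S_k = T[:,:,k], the two rank-1 terms a₁b₁ᵀ, a₂b₂ᵀ are the rank-1 members of the pencil x·S₀ + y·S₁.
det(x·S₀ + y·S₁) is −96·xy + 192·y² = (-96)·(x − 2·y)(y), vanishing at (x:y) = (2:1) and (1:0).
M₁ = 2·S₀ + S₁ = [[-6, 18], [4, -12]] = (-2)·[3, -2][1, -3]ᵀ and M₂ = S₀ = [[0, 0], [4, 4]] = 4·[0, 1][1, 1]ᵀ, so take a₁ = [3, -2], b₁ = [1, -3], a₂ = [0, 1], b₂ = [1, 1].
Each slice is an integer combination of E₁ = a₁b₁ᵀ and E₂ = a₂b₂ᵀ: S₀ = 4·E₂, S₁ = −2·E₁ − 8·E₂, S₂ = 4·E₂; reading off coefficients, c₁ = [0, -2, 0] and c₂ = [4, -8, 4].
Hence T = [3, -2] ⊗ [1, -3] ⊗ [0, -2, 0] + [0, 1] ⊗ [1, 1] ⊗ [4, -8, 4], so rank(T) ≤ 2.
These bounds meet, so rank(T) = 2.

rank(T) = 2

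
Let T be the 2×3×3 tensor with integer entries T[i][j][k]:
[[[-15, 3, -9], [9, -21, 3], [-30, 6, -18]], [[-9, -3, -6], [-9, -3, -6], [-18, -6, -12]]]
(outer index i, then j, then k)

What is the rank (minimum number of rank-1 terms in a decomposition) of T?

2

Lower bound: the mode-3 unfolding of T (rows indexed by k, columns by (i,j) = (0,0), (0,1), (0,2), (1,0), (1,1), (1,2)) is [[-15, 9, -30, -9, -9, -18], [3, -21, 6, -3, -3, -6], [-9, 3, -18, -6, -6, -12]].
There the 2×2 minor on rows k ∈ {0, 1}, columns (i,j) ∈ {(0,0), (0,1)} is det [[-15, 9], [3, -21]] = 288 ≠ 0, so this unfolding has rank ≥ 2; CP rank is at least every unfolding rank, so rank(T) ≥ 2. (Flattening ranks never certify an upper bound on CP rank; for that we must actually write T with 2 rank-1 terms.)
Upper bound — finding two terms. Write S_k = T[:,:,k] for the frontal slices: S₀ = [[-15, 9, -30], [-9, -9, -18]], S₁ = [[3, -21, 6], [-3, -3, -6]], S₂ = [[-9, 3, -18], [-6, -6, -12]].
If T = a₁ ∘ b₁ ∘ c₁ + a₂ ∘ b₂ ∘ c₂ then each S_k = c₁[k]·a₁b₁ᵀ + c₂[k]·a₂b₂ᵀ. S₀ and S₁ are linearly independent, so a₁b₁ᵀ and a₂b₂ᵀ must span the same plane of matrices: they are the rank-1 matrices of the form x·S₀ + y·S₁.
The 2×2 minor of x·S₀ + y·S₁ on rows {0,1}, columns {0,1} is 216·x² − 144·xy − 72·y² = 72·(x − y)(3·x + y), vanishing at (x:y) = (1:1) and (1:-3).
M₁ = S₀ + S₁ = [[-12, -12, -24], [-12, -12, -24]] = (-12)·[1, 1][1, 1, 2]ᵀ and M₂ = S₀ − 3·S₁ = [[-24, 72, -48], [0, 0, 0]] = (-24)·[1, 0][1, -3, 2]ᵀ, so take a₁ = [1, 1], b₁ = [1, 1, 2], a₂ = [1, 0], b₂ = [1, -3, 2].
Each slice is an integer combination of E₁ = a₁b₁ᵀ and E₂ = a₂b₂ᵀ: S₀ = −9·E₁ − 6·E₂, S₁ = −3·E₁ + 6·E₂, S₂ = −6·E₁ − 3·E₂; reading off coefficients, c₁ = [-9, -3, -6] and c₂ = [-6, 6, -3].
Hence T = [1, 1] ∘ [1, 1, 2] ∘ [-9, -3, -6] + [1, 0] ∘ [1, -3, 2] ∘ [-6, 6, -3], so rank(T) ≤ 2.
These bounds meet, so rank(T) = 2.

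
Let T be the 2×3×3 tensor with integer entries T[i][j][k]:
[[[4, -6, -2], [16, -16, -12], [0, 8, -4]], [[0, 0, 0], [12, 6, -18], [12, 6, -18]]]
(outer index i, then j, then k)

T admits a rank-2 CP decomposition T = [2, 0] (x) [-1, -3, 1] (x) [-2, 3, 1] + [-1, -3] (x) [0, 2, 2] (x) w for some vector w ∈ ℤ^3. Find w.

w = [-2, -1, 3]

Subtract the known terms from T to get the rank-1 residual R = [-1, -3] (x) [0, 2, 2] (x) w, so R[i,j,k] = a[i]·b[j]·w[k]. Pick indices with nonzero a[0]·b[1] = (-1)·(2) = -2. Only the fibre through (0,1,·) is needed: R[0,1,:] = T[0,1,:] − Σₗ aₗ[0]bₗ[1]cₗ = [16, -16, -12] − (2)·(-3)·[-2, 3, 1] = [4, 2, -6]. Then w[k] = R[0,1,k] / -2 for each k, giving w = [4, 2, -6] / -2 = [-2, -1, 3].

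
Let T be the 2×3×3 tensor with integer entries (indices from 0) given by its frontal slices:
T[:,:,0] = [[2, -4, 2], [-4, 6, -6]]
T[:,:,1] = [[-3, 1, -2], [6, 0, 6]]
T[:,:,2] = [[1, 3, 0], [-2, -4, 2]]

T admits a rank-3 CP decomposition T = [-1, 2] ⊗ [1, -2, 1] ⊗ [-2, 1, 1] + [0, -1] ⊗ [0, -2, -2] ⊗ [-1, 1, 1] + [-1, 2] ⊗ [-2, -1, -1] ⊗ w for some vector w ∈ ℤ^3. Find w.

Subtract the known terms from T to get the rank-1 residual R = [-1, 2] ⊗ [-2, -1, -1] ⊗ w, so R[i,j,k] = a[i]·b[j]·w[k]. Pick indices with nonzero a[0]·b[0] = (-1)·(-2) = 2. Only the fibre through (0,0,·) is needed: R[0,0,:] = T[0,0,:] − Σₗ aₗ[0]bₗ[0]cₗ = [2, -3, 1] − (-1)·(1)·[-2, 1, 1] − (0)·(0)·[-1, 1, 1] = [0, -2, 2]. Then w[k] = R[0,0,k] / 2 for each k, giving w = [0, -2, 2] / 2 = [0, -1, 1].

w = [0, -1, 1]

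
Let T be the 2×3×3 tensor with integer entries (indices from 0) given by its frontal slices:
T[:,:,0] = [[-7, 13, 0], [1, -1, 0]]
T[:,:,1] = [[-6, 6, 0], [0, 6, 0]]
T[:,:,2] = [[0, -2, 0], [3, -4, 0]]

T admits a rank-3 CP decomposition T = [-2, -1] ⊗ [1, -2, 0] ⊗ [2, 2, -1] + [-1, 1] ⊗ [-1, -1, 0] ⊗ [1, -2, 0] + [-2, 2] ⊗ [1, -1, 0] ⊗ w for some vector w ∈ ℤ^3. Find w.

w = [2, 0, 1]

Subtract the known terms from T to get the rank-1 residual R = [-2, 2] ⊗ [1, -1, 0] ⊗ w, so R[i,j,k] = a[i]·b[j]·w[k]. Pick indices with nonzero a[0]·b[0] = (-2)·(1) = -2. Only the fibre through (0,0,·) is needed: R[0,0,:] = T[0,0,:] − Σₗ aₗ[0]bₗ[0]cₗ = [-7, -6, 0] − (-2)·(1)·[2, 2, -1] − (-1)·(-1)·[1, -2, 0] = [-4, 0, -2]. Then w[k] = R[0,0,k] / -2 for each k, giving w = [-4, 0, -2] / -2 = [2, 0, 1].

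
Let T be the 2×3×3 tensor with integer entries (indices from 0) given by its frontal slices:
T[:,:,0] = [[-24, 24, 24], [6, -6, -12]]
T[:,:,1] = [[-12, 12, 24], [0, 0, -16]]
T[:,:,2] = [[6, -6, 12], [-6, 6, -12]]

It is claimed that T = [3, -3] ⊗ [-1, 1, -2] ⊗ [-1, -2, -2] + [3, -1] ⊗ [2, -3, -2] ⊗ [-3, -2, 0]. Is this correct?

No

Reconstruct entry (0,0,0) from the claimed factors: Σₗ aₗ[0]bₗ[0]cₗ[0] = (3)·(-1)·(-1) + (3)·(2)·(-3) = -15, but T[0,0,0] = -24. The claim is false.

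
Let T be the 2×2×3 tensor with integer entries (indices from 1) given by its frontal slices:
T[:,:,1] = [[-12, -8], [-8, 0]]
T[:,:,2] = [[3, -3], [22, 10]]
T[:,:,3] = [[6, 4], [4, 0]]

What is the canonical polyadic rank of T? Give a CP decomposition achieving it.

Lower bound: the mode-3 unfolding of T (rows indexed by k, columns by (i,j) = (1,1), (1,2), (2,1), (2,2)) is [[-12, -8, -8, 0], [3, -3, 22, 10], [6, 4, 4, 0]].
There the 2×2 minor on rows k ∈ {1, 2}, columns (i,j) ∈ {(1,1), (1,2)} is det [[-12, -8], [3, -3]] = 60 ≠ 0, so this unfolding has rank ≥ 2; CP rank is at least every unfolding rank, so rank(T) ≥ 2. (Flattening ranks never certify an upper bound on CP rank; for that we must actually write T with 2 rank-1 terms.)
Upper bound — finding two terms. Write S_k = T[:,:,k] for the frontal slices: S₁ = [[-12, -8], [-8, 0]], S₂ = [[3, -3], [22, 10]], S₃ = [[6, 4], [4, 0]].
If T = a₁ ∘ b₁ ∘ c₁ + a₂ ∘ b₂ ∘ c₂ then each S_k = c₁[k]·a₁b₁ᵀ + c₂[k]·a₂b₂ᵀ. S₁ and S₂ are linearly independent, so a₁b₁ᵀ and a₂b₂ᵀ must span the same plane of matrices: they are the rank-1 matrices of the form x·S₁ + y·S₂.
det(x·S₁ + y·S₂) is −64·x² + 32·xy + 96·y² = (-32)·(2·x − 3·y)(x + y), vanishing at (x:y) = (3:2) and (1:-1).
M₁ = 3·S₁ + 2·S₂ = [[-30, -30], [20, 20]] = (-10)·[3, -2][1, 1]ᵀ and M₂ = S₁ − S₂ = [[-15, -5], [-30, -10]] = (-5)·[1, 2][3, 1]ᵀ, so take a₁ = [3, -2], b₁ = [1, 1], a₂ = [1, 2], b₂ = [3, 1].
Each slice is an integer combination of E₁ = a₁b₁ᵀ and E₂ = a₂b₂ᵀ: S₁ = −2·E₁ − 2·E₂, S₂ = −2·E₁ + 3·E₂, S₃ = E₁ + E₂; reading off coefficients, c₁ = [-2, -2, 1] and c₂ = [-2, 3, 1].
Hence T = [3, -2] ∘ [1, 1] ∘ [-2, -2, 1] + [1, 2] ∘ [3, 1] ∘ [-2, 3, 1], so rank(T) ≤ 2.
These bounds meet, so rank(T) = 2.

rank(T) = 2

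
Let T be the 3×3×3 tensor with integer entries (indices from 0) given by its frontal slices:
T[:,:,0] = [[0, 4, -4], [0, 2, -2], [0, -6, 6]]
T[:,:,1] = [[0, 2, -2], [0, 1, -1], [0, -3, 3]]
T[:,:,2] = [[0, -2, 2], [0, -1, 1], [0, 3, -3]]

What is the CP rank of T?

1

Lower bound: T ≠ 0 (e.g. T[0,1,0] = 4), so rank(T) ≥ 1.
Upper bound: if T = a ⊗ b ⊗ c then every fibre of T is a multiple of the corresponding factor, so read the factors off the fibres through the nonzero entry T[0,1,0] = 4.
The mode-1 fibre T[:,1,0] = [4, 2, -6] gives a = [2, 1, -3] (primitive direction); the mode-2 fibre T[0,:,0] = [0, 4, -4] gives b = [0, 1, -1]; then c[k] = T[0,1,k] / (a[0]·b[1]) = [4, 2, -2] / 2 = [2, 1, -1].
Expanding [2, 1, -3] ⊗ [0, 1, -1] ⊗ [2, 1, -1] reproduces all 27 entries of T, so T = [2, 1, -3] ⊗ [0, 1, -1] ⊗ [2, 1, -1] and rank(T) ≤ 1.
These bounds meet, so rank(T) = 1.
Check entry T[2,0,0] = 0: (-3)·(0)·(2) = 0.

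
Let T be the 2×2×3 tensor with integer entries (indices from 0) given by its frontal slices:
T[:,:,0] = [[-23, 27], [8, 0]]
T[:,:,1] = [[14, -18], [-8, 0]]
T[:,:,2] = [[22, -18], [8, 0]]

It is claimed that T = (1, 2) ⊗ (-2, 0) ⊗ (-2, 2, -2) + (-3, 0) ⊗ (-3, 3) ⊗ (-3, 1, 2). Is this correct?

No

Reconstruct entry (0,0,1) from the claimed factors: Σₗ aₗ[0]bₗ[0]cₗ[1] = (1)·(-2)·(2) + (-3)·(-3)·(1) = 5, but T[0,0,1] = 14. The claim is false.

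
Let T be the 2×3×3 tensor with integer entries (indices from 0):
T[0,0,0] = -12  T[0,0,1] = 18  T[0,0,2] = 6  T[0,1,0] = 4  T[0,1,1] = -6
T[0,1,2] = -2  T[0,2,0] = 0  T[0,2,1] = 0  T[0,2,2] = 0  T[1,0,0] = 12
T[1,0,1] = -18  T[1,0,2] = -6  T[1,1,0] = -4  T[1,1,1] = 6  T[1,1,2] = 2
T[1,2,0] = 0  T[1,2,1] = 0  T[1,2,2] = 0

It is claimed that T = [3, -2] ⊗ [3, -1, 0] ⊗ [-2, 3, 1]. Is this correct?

Reconstruct entry (0,0,0) from the claimed factors: Σₗ aₗ[0]bₗ[0]cₗ[0] = (3)·(3)·(-2) = -18, but T[0,0,0] = -12. The claim is false.

No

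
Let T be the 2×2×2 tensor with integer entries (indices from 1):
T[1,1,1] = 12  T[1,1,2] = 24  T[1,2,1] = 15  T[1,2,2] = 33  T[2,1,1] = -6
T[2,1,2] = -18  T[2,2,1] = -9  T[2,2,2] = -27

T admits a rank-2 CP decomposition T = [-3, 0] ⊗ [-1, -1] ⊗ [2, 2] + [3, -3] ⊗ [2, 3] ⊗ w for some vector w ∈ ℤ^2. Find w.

Subtract the known terms from T to get the rank-1 residual R = [3, -3] ⊗ [2, 3] ⊗ w, so R[i,j,k] = a[i]·b[j]·w[k]. Pick indices with nonzero a[1]·b[1] = (3)·(2) = 6. Only the fibre through (1,1,·) is needed: R[1,1,:] = T[1,1,:] − Σₗ aₗ[1]bₗ[1]cₗ = [12, 24] − (-3)·(-1)·[2, 2] = [6, 18]. Then w[k] = R[1,1,k] / 6 for each k, giving w = [6, 18] / 6 = [1, 3].

w = [1, 3]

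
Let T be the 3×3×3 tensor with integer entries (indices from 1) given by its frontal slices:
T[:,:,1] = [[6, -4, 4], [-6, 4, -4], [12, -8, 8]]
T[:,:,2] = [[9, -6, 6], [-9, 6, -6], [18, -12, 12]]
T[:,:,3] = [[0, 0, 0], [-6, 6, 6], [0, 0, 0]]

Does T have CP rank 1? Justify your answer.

No

The mode-2 unfolding of T (rows indexed by j, columns by (i,k) = (1,1), (1,2), (1,3), (2,1), (2,2), (2,3), (3,1), (3,2), (3,3)) is [[6, 9, 0, -6, -9, -6, 12, 18, 0], [-4, -6, 0, 4, 6, 6, -8, -12, 0], [4, 6, 0, -4, -6, 6, 8, 12, 0]].
There the 2×2 minor on rows j ∈ {1, 2}, columns (i,k) ∈ {(1,1), (2,3)} is det [[6, -6], [-4, 6]] = 12 ≠ 0, so this unfolding has rank ≥ 2; CP rank is at least every unfolding rank, so rank(T) ≥ 2.
In particular rank(T) ≥ 2 > 1, so T is not rank-1.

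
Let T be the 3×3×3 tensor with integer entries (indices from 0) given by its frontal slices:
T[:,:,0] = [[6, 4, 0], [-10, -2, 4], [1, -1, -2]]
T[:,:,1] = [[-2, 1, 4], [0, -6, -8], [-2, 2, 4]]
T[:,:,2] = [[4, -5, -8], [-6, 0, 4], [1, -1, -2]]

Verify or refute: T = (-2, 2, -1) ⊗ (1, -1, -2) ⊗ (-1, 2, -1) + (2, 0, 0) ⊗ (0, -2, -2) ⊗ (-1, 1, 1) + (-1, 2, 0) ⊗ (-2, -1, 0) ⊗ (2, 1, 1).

Reconstruct entrywise from the claimed factors. For example, T[2,0,0] = 1 and Σₗ aₗ[2]bₗ[0]cₗ[0] = (-1)·(1)·(-1) + (0)·(0)·(-1) + (0)·(-2)·(2) = 1; checking all 27 entries, every one matches. The claim holds.

Yes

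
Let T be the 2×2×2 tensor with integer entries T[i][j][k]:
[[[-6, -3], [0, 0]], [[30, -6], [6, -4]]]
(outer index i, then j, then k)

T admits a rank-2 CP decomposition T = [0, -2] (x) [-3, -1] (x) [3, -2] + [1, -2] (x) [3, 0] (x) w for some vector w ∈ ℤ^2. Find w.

w = [-2, -1]

Subtract the known terms from T to get the rank-1 residual R = [1, -2] (x) [3, 0] (x) w, so R[i,j,k] = a[i]·b[j]·w[k]. Pick indices with nonzero a[0]·b[0] = (1)·(3) = 3. Only the fibre through (0,0,·) is needed: R[0,0,:] = T[0,0,:] − Σₗ aₗ[0]bₗ[0]cₗ = [-6, -3] − (0)·(-3)·[3, -2] = [-6, -3]. Then w[k] = R[0,0,k] / 3 for each k, giving w = [-6, -3] / 3 = [-2, -1].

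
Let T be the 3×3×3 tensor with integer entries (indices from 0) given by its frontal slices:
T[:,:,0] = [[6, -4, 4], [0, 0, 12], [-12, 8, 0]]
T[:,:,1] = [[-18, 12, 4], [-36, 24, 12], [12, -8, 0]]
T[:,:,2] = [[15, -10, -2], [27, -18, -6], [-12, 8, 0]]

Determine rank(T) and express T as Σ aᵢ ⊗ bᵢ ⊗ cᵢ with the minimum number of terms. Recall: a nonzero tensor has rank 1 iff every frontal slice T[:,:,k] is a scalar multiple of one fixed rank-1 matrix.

rank(T) = 2

Lower bound: in the mode-2 unfolding of T (rows indexed by j, columns by (i,k)) the 2×2 minor on rows j ∈ {0, 2}, columns (i,k) ∈ {(0,0), (0,1)} is det [[6, -18], [4, 4]] = 96 ≠ 0, so that unfolding has rank ≥ 2 and hence rank(T) ≥ 2 (CP rank is at least every unfolding rank, though it can be larger).
Upper bound: with S_k = T[:,:,k], the two rank-1 terms a₁b₁ᵀ, a₂b₂ᵀ are the rank-1 members of the pencil x·S₀ + y·S₁.
The 2×2 minor of x·S₀ + y·S₁ on rows {0,1}, columns {0,2} is 72·x² − 72·y² = 72·(x − y)(x + y), vanishing at (x:y) = (1:1) and (1:-1).
M₁ = S₀ + S₁ = [[-12, 8, 8], [-36, 24, 24], [0, 0, 0]] = (-4)·[1, 3, 0][3, -2, -2]ᵀ and M₂ = S₀ − S₁ = [[24, -16, 0], [36, -24, 0], [-24, 16, 0]] = 4·[2, 3, -2][3, -2, 0]ᵀ, so take a₁ = [1, 3, 0], b₁ = [3, -2, -2], a₂ = [2, 3, -2], b₂ = [3, -2, 0].
Each slice is an integer combination of E₁ = a₁b₁ᵀ and E₂ = a₂b₂ᵀ: S₀ = −2·E₁ + 2·E₂, S₁ = −2·E₁ − 2·E₂, S₂ = E₁ + 2·E₂; reading off coefficients, c₁ = [-2, -2, 1] and c₂ = [2, -2, 2].
Hence T = [1, 3, 0] ⊗ [3, -2, -2] ⊗ [-2, -2, 1] + [2, 3, -2] ⊗ [3, -2, 0] ⊗ [2, -2, 2], so rank(T) ≤ 2.
These bounds meet, so rank(T) = 2.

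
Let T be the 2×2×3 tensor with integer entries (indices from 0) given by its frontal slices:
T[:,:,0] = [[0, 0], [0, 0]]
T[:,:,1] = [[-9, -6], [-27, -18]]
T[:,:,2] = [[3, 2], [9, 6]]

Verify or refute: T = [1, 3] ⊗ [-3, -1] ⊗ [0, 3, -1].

No

Reconstruct entry (0,1,1) from the claimed factors: Σₗ aₗ[0]bₗ[1]cₗ[1] = (1)·(-1)·(3) = -3, but T[0,1,1] = -6. The claim is false.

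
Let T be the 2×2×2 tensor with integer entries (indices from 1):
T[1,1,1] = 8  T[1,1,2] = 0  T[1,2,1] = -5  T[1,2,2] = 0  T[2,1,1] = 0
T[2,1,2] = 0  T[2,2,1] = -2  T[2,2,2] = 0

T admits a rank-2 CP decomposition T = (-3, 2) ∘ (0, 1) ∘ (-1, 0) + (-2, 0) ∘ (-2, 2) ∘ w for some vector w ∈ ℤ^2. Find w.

Subtract the known terms from T to get the rank-1 residual R = (-2, 0) ∘ (-2, 2) ∘ w, so R[i,j,k] = a[i]·b[j]·w[k]. Pick indices with nonzero a[1]·b[1] = (-2)·(-2) = 4. Only the fibre through (1,1,·) is needed: R[1,1,:] = T[1,1,:] − Σₗ aₗ[1]bₗ[1]cₗ = [8, 0] − (-3)·(0)·(-1, 0) = [8, 0]. Then w[k] = R[1,1,k] / 4 for each k, giving w = [8, 0] / 4 = (2, 0).

w = (2, 0)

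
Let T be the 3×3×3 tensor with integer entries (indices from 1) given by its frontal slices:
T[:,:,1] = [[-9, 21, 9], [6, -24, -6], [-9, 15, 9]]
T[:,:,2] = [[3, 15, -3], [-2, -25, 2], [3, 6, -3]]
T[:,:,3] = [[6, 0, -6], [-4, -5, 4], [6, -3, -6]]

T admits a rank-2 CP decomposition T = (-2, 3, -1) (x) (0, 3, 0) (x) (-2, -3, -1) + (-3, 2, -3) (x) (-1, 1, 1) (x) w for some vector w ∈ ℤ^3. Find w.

Subtract the known terms from T to get the rank-1 residual R = (-3, 2, -3) (x) (-1, 1, 1) (x) w, so R[i,j,k] = a[i]·b[j]·w[k]. Pick indices with nonzero a[1]·b[1] = (-3)·(-1) = 3. Only the fibre through (1,1,·) is needed: R[1,1,:] = T[1,1,:] − Σₗ aₗ[1]bₗ[1]cₗ = [-9, 3, 6] − (-2)·(0)·(-2, -3, -1) = [-9, 3, 6]. Then w[k] = R[1,1,k] / 3 for each k, giving w = [-9, 3, 6] / 3 = (-3, 1, 2).

w = (-3, 1, 2)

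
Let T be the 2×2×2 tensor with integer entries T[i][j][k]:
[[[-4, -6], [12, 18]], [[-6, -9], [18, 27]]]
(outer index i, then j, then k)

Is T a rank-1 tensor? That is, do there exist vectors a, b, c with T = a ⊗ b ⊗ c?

If T = a ⊗ b ⊗ c then every fibre of T is a multiple of the corresponding factor, so read the factors off the fibres through the nonzero entry T[0,0,0] = -4.
The mode-1 fibre T[:,0,0] = [-4, -6] gives a = [2, 3] (primitive direction); the mode-2 fibre T[0,:,0] = [-4, 12] gives b = [1, -3]; then c[k] = T[0,0,k] / (a[0]·b[0]) = [-4, -6] / 2 = [-2, -3].
Expanding [2, 3] ⊗ [1, -3] ⊗ [-2, -3] reproduces all 8 entries of T, so T = [2, 3] ⊗ [1, -3] ⊗ [-2, -3] and rank(T) ≤ 1.
Equivalently every frontal slice T[:,:,k] is c[k] times the rank-1 matrix [2, 3] ⊗ [1, -3]. So T has rank 1 (it is nonzero).

Yes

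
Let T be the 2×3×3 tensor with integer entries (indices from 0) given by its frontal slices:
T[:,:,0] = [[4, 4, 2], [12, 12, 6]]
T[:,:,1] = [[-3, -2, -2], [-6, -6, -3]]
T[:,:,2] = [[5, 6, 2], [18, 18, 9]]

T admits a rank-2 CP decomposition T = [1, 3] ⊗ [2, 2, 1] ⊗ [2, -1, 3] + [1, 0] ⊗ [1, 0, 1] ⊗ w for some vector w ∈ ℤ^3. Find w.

w = [0, -1, -1]

Subtract the known terms from T to get the rank-1 residual R = [1, 0] ⊗ [1, 0, 1] ⊗ w, so R[i,j,k] = a[i]·b[j]·w[k]. Pick indices with nonzero a[0]·b[0] = (1)·(1) = 1. Only the fibre through (0,0,·) is needed: R[0,0,:] = T[0,0,:] − Σₗ aₗ[0]bₗ[0]cₗ = [4, -3, 5] − (1)·(2)·[2, -1, 3] = [0, -1, -1]. Then w[k] = R[0,0,k] / 1 for each k, giving w = [0, -1, -1] / 1 = [0, -1, -1].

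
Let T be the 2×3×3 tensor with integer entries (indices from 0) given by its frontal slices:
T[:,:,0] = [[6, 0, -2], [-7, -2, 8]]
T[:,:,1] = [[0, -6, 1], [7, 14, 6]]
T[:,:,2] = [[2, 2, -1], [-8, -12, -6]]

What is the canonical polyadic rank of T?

Lower bound: in the mode-3 unfolding of T (rows indexed by k, columns by (i,j)) the 3×3 minor on rows k ∈ {0, 1, 2}, columns (i,j) ∈ {(0,0), (0,1), (1,0)} is det [[6, 0, -7], [0, -6, 7], [2, 2, -8]] = 120 ≠ 0, so that unfolding has rank ≥ 3 and hence rank(T) ≥ 3 (CP rank is at least every unfolding rank, though it can be larger).
Upper bound: T is a sum of 3 rank-1 terms, T = [0, 1] ∘ [1, 2, 2] ∘ [2, 4, -4] + [1, -2] ∘ [2, 2, -1] ∘ [2, -1, 1] + [2, -1] ∘ [1, -2, 0] ∘ [1, 1, 0] (written with every a and b primitive with positive leading entry and the scale carried by c; CP decompositions are not unique, and this one is verified by expanding entrywise), so rank(T) ≤ 3.
These bounds meet, so rank(T) = 3.

3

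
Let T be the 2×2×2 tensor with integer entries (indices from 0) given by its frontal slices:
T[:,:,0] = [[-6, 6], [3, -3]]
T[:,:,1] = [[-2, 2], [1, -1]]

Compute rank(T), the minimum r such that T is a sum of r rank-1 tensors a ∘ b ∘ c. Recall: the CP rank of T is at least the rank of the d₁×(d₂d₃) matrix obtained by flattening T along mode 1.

Lower bound: T ≠ 0 (e.g. T[0,0,0] = -6), so rank(T) ≥ 1.
Upper bound: the mode-1 fibre T[:,0,0] = [-6, 3] gives a = (2, -1) (primitive direction); the mode-2 fibre T[0,:,0] = [-6, 6] gives b = (1, -1); then c[k] = T[0,0,k] / (a[0]·b[0]) = [-6, -2] / 2 = (-3, -1).
Expanding (2, -1) ∘ (1, -1) ∘ (-3, -1) reproduces all 8 entries of T, so T = (2, -1) ∘ (1, -1) ∘ (-3, -1) and rank(T) ≤ 1.
These bounds meet, so rank(T) = 1.

1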